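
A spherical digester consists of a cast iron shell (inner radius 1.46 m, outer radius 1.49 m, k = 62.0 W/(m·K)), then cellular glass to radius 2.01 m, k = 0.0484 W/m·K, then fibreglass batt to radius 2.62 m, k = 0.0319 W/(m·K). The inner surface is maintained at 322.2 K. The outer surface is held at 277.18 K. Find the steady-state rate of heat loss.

Resistance network (inner→outer):
  R_cast iron = (1/1.46 − 1/1.49)/(4πk) = 0.01379/(4π·62.0) = 1.770×10^-5 K/W
  R_cellular glass = (1/1.49 − 1/2.01)/(4πk) = 0.1736/(4π·0.0484) = 0.2855 K/W
  R_fibreglass batt = (1/2.01 − 1/2.62)/(4πk) = 0.1158/(4π·0.0319) = 0.2890 K/W
ΣR = 1.770×10^-5 + 0.2855 + 0.2890 = 0.5745 K/W
Q = ΔT/ΣR = (322.2 K − 277.18 K)/0.5745 = 78.4 W

Q = 78.4 W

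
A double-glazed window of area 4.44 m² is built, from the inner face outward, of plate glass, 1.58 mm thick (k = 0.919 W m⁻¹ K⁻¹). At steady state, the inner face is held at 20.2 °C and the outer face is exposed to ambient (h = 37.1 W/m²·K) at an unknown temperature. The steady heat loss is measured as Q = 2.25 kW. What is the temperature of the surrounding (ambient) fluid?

T_out = 5.67 °C

Sum the resistances:
  R_plate glass = L/(kA) = 0.00158/(0.919·4.44) = 3.872×10^-4 K/W
  R_conv,out = 1/(hA) = 1/(37.1·4.44) = 0.006071 K/W
ΣR = 0.006458 K/W
ΔT = Q·ΣR = 2250 × 0.006458 = 14.53 K
Heat flows outward, so T_out = T_in − ΔT = 20.2 − 14.53 = 5.67 °C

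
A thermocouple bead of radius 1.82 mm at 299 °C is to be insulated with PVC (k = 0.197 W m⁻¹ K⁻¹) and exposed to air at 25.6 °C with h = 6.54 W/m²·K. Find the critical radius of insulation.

r_cr = 6.02 cm

For a sphere, r_cr = 2k_ins/h = 2·0.197/6.54 = 0.0602 m = 6.02 cm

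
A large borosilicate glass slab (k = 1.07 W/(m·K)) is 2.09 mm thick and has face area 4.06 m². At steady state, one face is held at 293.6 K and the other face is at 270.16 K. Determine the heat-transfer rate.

Q = 48700 W

Q = kA·ΔT/L = 1.07 × 4.06 × |293.6 K − 270.16 K| / 0.00209 = 48700 W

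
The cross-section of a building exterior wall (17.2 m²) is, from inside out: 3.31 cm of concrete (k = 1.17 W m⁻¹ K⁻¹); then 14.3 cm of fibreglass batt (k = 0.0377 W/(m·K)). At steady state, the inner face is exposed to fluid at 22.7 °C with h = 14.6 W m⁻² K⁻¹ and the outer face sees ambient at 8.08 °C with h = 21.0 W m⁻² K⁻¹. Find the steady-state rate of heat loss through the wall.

Series thermal resistances, inner to outer:
  R_conv,in = 1/(hA) = 1/(14.6·17.2) = 0.003982 K/W
  R_concrete = L/(kA) = 0.0331/(1.17·17.2) = 0.001645 K/W
  R_fibreglass batt = L/(kA) = 0.143/(0.0377·17.2) = 0.2205 K/W
  R_conv,out = 1/(hA) = 1/(21.0·17.2) = 0.002769 K/W
ΣR = 0.003982 + 0.001645 + 0.2205 + 0.002769 = 0.2289 K/W
Q = ΔT/ΣR = (22.7 °C − 8.08 °C)/0.2289 = 63.9 W

Q = 63.9 W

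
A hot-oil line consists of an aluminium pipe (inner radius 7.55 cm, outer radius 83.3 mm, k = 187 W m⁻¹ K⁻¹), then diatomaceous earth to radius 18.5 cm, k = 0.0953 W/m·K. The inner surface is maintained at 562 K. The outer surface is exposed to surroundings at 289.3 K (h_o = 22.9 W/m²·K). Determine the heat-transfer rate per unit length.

Resistance network (inner→outer):
  R'_aluminium = ln(0.0833/0.0755)/(2πk) = 0.09832/(2π·187) = 8.368×10^-5 m·K/W
  R'_diatomaceous earth = ln(0.185/0.0833)/(2πk) = 0.7979/(2π·0.0953) = 1.333 m·K/W
  R'_conv,out = 1/(2πr h) = 1/(2π·0.185·22.9) = 0.03757 m·K/W
ΣR = 8.368×10^-5 + 1.333 + 0.03757 = 1.371 m·K/W
Q' = ΔT/ΣR = (562 K − 289.3 K)/1.371 = 199 W/m

Q' = 199 W/m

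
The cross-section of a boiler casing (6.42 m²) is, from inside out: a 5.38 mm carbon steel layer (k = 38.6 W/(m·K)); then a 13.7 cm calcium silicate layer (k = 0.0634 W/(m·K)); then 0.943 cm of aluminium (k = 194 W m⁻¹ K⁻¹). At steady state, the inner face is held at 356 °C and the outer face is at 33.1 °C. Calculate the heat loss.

Q = 959 W

Series thermal resistances, inner to outer:
  R_carbon steel = L/(kA) = 0.00538/(38.6·6.42) = 2.171×10^-5 K/W
  R_calcium silicate = L/(kA) = 0.137/(0.0634·6.42) = 0.3366 K/W
  R_aluminium = L/(kA) = 0.00943/(194·6.42) = 7.571×10^-6 K/W
ΣR = 2.171×10^-5 + 0.3366 + 7.571×10^-6 = 0.3366 K/W
Q = ΔT/ΣR = (356 °C − 33.1 °C)/0.3366 = 959 W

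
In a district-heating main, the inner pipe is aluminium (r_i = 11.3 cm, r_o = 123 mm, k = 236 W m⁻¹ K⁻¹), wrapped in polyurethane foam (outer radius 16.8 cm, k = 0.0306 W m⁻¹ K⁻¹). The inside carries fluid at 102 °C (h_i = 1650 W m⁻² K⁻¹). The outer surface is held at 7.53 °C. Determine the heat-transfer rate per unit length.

Q' = 58.2 W/m

Resistance network (inner→outer):
  R'_conv,in = 1/(2πr h) = 1/(2π·0.113·1650) = 8.536×10^-4 m·K/W
  R'_aluminium = ln(0.123/0.113)/(2πk) = 0.08480/(2π·236) = 5.719×10^-5 m·K/W
  R'_polyurethane foam = ln(0.168/0.123)/(2πk) = 0.3118/(2π·0.0306) = 1.622 m·K/W
ΣR = 8.536×10^-4 + 5.719×10^-5 + 1.622 = 1.623 m·K/W
Q' = ΔT/ΣR = (102 °C − 7.53 °C)/1.623 = 58.2 W/m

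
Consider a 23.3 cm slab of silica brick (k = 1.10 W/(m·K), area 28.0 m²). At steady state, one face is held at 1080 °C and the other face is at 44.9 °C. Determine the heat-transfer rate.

Q = kA·ΔT/L = 1.10 × 28.0 × |1080 °C − 44.9 °C| / 0.233 = 1.37×10^5 W

Q = 137 kW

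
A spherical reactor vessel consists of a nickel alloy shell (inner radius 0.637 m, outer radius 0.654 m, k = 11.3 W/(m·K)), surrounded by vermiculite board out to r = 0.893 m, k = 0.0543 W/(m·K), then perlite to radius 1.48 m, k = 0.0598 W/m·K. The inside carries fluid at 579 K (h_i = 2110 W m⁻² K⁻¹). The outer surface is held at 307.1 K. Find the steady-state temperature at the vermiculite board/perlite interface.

T = 442 K

Treat each layer as a resistance in series:
  R_conv,in = 1/(4πr²h) = 1/(4π·0.637²·2110) = 9.295×10^-5 K/W
  R_nickel alloy = (1/0.637 − 1/0.654)/(4πk) = 0.04081/(4π·11.3) = 2.874×10^-4 K/W
  R_vermiculite board = (1/0.654 − 1/0.893)/(4πk) = 0.4092/(4π·0.0543) = 0.5997 K/W
  R_perlite = (1/0.893 − 1/1.48)/(4πk) = 0.4441/(4π·0.0598) = 0.5910 K/W
ΣR = 9.295×10^-5 + 2.874×10^-4 + 0.5997 + 0.5910 = 1.191 K/W
Q = ΔT/ΣR = (579 K − 307.1 K)/1.191 = 228.3 W
From the inner boundary to the vermiculite board/perlite interface, ΣR_partial = 0.6001 K/W.
T_interface = T_in − Q·ΣR_partial = 579 K − (228.3)(0.6001) = 442 K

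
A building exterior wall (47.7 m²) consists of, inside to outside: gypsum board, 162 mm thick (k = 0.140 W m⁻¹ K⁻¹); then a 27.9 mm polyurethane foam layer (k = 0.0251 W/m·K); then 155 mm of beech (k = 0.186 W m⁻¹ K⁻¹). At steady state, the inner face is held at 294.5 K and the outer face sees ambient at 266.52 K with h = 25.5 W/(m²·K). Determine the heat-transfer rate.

Series thermal resistances, inner to outer:
  R_gypsum board = L/(kA) = 0.162/(0.140·47.7) = 0.02426 K/W
  R_polyurethane foam = L/(kA) = 0.0279/(0.0251·47.7) = 0.02330 K/W
  R_beech = L/(kA) = 0.155/(0.186·47.7) = 0.01747 K/W
  R_conv,out = 1/(hA) = 1/(25.5·47.7) = 8.221×10^-4 K/W
ΣR = 0.02426 + 0.02330 + 0.01747 + 8.221×10^-4 = 0.06585 K/W
Q = ΔT/ΣR = (294.5 K − 266.52 K)/0.06585 = 425 W

Q = 425 W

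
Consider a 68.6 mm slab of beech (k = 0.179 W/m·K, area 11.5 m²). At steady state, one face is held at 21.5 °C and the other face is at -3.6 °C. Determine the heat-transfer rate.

Q = kA·ΔT/L = 0.179 × 11.5 × |21.5 °C − -3.6 °C| / 0.0686 = 753 W

Q = 753 W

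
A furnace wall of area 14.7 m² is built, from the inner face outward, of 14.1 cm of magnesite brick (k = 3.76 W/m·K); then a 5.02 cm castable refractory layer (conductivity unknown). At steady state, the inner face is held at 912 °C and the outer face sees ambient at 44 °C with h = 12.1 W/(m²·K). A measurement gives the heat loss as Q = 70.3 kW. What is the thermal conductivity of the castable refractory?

ΣR = ΔT/Q = |912 − 44|/70300 = 0.01235 K/W
Known resistances:
  R_magnesite brick = L/(kA) = 0.141/(3.76·14.7) = 0.002551 K/W
  R_conv,out = 1/(hA) = 1/(12.1·14.7) = 0.005622 K/W
R_castable refractory = ΣR − ΣR_known = 0.01235 − 0.008173 = 0.004177 K/W
L/(kA) = 0.004177 ⇒ k = 0.0502/(0.004177·14.7) = 0.818 W/m·K

k = 0.818 W/m·K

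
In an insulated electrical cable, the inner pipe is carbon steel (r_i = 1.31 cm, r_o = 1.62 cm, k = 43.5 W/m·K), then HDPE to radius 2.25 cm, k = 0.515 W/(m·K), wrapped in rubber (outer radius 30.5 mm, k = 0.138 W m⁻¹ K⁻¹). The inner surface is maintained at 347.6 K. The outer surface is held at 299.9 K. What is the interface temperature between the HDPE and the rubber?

Resistance network (inner→outer):
  R'_carbon steel = ln(0.0162/0.0131)/(2πk) = 0.2124/(2π·43.5) = 7.771×10^-4 m·K/W
  R'_HDPE = ln(0.0225/0.0162)/(2πk) = 0.3285/(2π·0.515) = 0.1015 m·K/W
  R'_rubber = ln(0.0305/0.0225)/(2πk) = 0.3042/(2π·0.138) = 0.3508 m·K/W
ΣR = 7.771×10^-4 + 0.1015 + 0.3508 = 0.4531 m·K/W
Q' = ΔT/ΣR = (347.6 K − 299.9 K)/0.4531 = 105.3 W/m
From the inner boundary to the HDPE/rubber interface, ΣR_partial = 0.1023 m·K/W.
T_interface = T_in − Q'·ΣR_partial = 347.6 K − (105.3)(0.1023) = 336.8 K

T = 336.8 K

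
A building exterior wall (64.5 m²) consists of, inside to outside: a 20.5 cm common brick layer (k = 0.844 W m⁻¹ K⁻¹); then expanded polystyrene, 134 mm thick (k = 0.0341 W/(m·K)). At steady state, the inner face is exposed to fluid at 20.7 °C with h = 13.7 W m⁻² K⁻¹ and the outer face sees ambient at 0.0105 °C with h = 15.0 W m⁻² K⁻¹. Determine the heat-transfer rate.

Q = 309 W

Resistance network (inner→outer):
  R_conv,in = 1/(hA) = 1/(13.7·64.5) = 0.001132 K/W
  R_common brick = L/(kA) = 0.205/(0.844·64.5) = 0.003766 K/W
  R_expanded polystyrene = L/(kA) = 0.134/(0.0341·64.5) = 0.06092 K/W
  R_conv,out = 1/(hA) = 1/(15.0·64.5) = 0.001034 K/W
ΣR = 0.001132 + 0.003766 + 0.06092 + 0.001034 = 0.06685 K/W
Q = ΔT/ΣR = (20.7 °C − 0.0105 °C)/0.06685 = 309 W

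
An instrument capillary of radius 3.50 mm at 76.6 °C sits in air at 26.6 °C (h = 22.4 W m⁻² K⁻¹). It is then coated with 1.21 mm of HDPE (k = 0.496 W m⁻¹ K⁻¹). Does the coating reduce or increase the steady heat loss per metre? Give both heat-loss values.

Critical radius for a cylinder: r_cr = k/h = 0.0221 m = 2.21 cm.
Outer radius after coating: r₂ = 0.00350 + 0.00121 = 0.00471 m.
Since r₁ < r_cr and r₂ ≤ r_cr, the coating moves toward the maximum at r_cr — heat loss rises.
Bare: R = 1/(2πr₁h) = 2.030 m·K/W; Q = 50/2.030 = 24.6 W/m.
Coated: R = R_cond + R_conv = 1.604 m·K/W; Q = 50/1.604 = 31.2 W/m.

increases: 24.6 → 31.2 W/m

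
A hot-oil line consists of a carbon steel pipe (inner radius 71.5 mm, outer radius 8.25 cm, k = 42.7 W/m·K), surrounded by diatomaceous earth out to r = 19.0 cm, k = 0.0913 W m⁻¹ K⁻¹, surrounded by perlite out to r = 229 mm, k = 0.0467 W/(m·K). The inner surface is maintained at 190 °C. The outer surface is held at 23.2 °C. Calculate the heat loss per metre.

Series thermal resistances, inner to outer:
  R'_carbon steel = ln(0.0825/0.0715)/(2πk) = 0.1431/(2π·42.7) = 5.334×10^-4 m·K/W
  R'_diatomaceous earth = ln(0.190/0.0825)/(2πk) = 0.8342/(2π·0.0913) = 1.454 m·K/W
  R'_perlite = ln(0.229/0.190)/(2πk) = 0.1867/(2π·0.0467) = 0.6363 m·K/W
ΣR = 5.334×10^-4 + 1.454 + 0.6363 = 2.091 m·K/W
Q' = ΔT/ΣR = (190 °C − 23.2 °C)/2.091 = 79.8 W/m

Q' = 79.8 W/m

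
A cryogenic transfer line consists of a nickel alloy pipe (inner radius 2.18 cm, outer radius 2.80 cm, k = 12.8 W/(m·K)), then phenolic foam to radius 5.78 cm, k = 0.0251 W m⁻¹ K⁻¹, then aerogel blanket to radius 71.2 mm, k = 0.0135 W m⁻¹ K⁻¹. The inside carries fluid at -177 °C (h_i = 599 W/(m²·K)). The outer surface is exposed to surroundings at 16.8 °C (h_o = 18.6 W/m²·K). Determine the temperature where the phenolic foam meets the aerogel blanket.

T = -52.7 °C

Resistance network (inner→outer):
  R'_conv,in = 1/(2πr h) = 1/(2π·0.0218·599) = 0.01219 m·K/W
  R'_nickel alloy = ln(0.0280/0.0218)/(2πk) = 0.2503/(2π·12.8) = 0.003112 m·K/W
  R'_phenolic foam = ln(0.0578/0.0280)/(2πk) = 0.7248/(2π·0.0251) = 4.596 m·K/W
  R'_aerogel blanket = ln(0.0712/0.0578)/(2πk) = 0.2085/(2π·0.0135) = 2.458 m·K/W
  R'_conv,out = 1/(2πr h) = 1/(2π·0.0712·18.6) = 0.1202 m·K/W
ΣR = 0.01219 + 0.003112 + 4.596 + 2.458 + 0.1202 = 7.190 m·K/W
Q' = ΔT/ΣR = (-177 °C − 16.8 °C)/7.190 = -26.95 W/m
From the inner boundary to the phenolic foam/aerogel blanket interface, ΣR_partial = 4.611 m·K/W.
T_interface = T_in − Q'·ΣR_partial = -177 °C − (-26.95)(4.611) = -52.7 °C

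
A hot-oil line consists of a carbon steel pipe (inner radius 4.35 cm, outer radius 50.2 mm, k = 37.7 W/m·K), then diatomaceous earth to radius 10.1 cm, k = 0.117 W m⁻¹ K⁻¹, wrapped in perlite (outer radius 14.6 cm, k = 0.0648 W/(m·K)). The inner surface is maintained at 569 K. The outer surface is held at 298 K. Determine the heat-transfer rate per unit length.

Q' = 146 W/m

Resistance network (inner→outer):
  R'_carbon steel = ln(0.0502/0.0435)/(2πk) = 0.1433/(2π·37.7) = 6.048×10^-4 m·K/W
  R'_diatomaceous earth = ln(0.101/0.0502)/(2πk) = 0.6991/(2π·0.117) = 0.9510 m·K/W
  R'_perlite = ln(0.146/0.101)/(2πk) = 0.3685/(2π·0.0648) = 0.9050 m·K/W
ΣR = 6.048×10^-4 + 0.9510 + 0.9050 = 1.857 m·K/W
Q' = ΔT/ΣR = (569 K − 298 K)/1.857 = 146 W/m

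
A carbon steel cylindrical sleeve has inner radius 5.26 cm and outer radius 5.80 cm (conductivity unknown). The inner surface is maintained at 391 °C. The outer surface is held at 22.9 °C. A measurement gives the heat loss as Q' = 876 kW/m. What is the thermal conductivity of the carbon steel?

k = 37.0 W/m·K

ΣR = ΔT/Q' = |391 − 22.9|/8.76×10^5 = 4.202×10^-4 m·K/W
ln(r₂/r₁)/(2πk) = 4.202×10^-4 ⇒ k = 0.09773/(2π·4.202×10^-4) = 37.0 W/m·K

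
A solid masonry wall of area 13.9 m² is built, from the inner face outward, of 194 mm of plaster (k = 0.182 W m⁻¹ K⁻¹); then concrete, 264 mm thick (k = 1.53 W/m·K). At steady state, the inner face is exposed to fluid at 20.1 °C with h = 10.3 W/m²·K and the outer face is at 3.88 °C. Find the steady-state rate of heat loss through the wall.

Resistance network (inner→outer):
  R_conv,in = 1/(hA) = 1/(10.3·13.9) = 0.006985 K/W
  R_plaster = L/(kA) = 0.194/(0.182·13.9) = 0.07669 K/W
  R_concrete = L/(kA) = 0.264/(1.53·13.9) = 0.01241 K/W
ΣR = 0.006985 + 0.07669 + 0.01241 = 0.09608 K/W
Q = ΔT/ΣR = (20.1 °C − 3.88 °C)/0.09608 = 169 W

Q = 169 W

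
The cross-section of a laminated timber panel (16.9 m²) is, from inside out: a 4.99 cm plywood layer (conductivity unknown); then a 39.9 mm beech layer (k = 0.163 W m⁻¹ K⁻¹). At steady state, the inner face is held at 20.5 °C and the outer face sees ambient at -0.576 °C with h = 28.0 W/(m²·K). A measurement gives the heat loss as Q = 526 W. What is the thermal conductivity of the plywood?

k = 0.126 W/m·K

ΣR = ΔT/Q = |20.5 − -0.576|/526 = 0.04007 K/W
Known resistances:
  R_beech = L/(kA) = 0.0399/(0.163·16.9) = 0.01448 K/W
  R_conv,out = 1/(hA) = 1/(28.0·16.9) = 0.002113 K/W
R_plywood = ΣR − ΣR_known = 0.04007 − 0.01659 = 0.02348 K/W
L/(kA) = 0.02348 ⇒ k = 0.0499/(0.02348·16.9) = 0.126 W/m·K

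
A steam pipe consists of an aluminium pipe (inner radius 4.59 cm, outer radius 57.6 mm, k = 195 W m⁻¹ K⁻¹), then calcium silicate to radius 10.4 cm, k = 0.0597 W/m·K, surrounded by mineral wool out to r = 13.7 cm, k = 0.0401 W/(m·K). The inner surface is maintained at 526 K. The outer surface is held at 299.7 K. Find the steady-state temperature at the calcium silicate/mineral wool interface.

T = 392 K

Treat each layer as a resistance in series:
  R'_aluminium = ln(0.0576/0.0459)/(2πk) = 0.2271/(2π·195) = 1.853×10^-4 m·K/W
  R'_calcium silicate = ln(0.104/0.0576)/(2πk) = 0.5909/(2π·0.0597) = 1.575 m·K/W
  R'_mineral wool = ln(0.137/0.104)/(2πk) = 0.2756/(2π·0.0401) = 1.094 m·K/W
ΣR = 1.853×10^-4 + 1.575 + 1.094 = 2.669 m·K/W
Q' = ΔT/ΣR = (526 K − 299.7 K)/2.669 = 84.79 W/m
From the inner boundary to the calcium silicate/mineral wool interface, ΣR_partial = 1.575 m·K/W.
T_interface = T_in − Q'·ΣR_partial = 526 K − (84.79)(1.575) = 392 K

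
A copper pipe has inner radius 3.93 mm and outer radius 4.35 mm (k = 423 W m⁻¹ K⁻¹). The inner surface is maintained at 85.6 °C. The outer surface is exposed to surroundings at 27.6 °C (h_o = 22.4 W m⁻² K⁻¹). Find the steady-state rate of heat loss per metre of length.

Q' = 35.5 W/m

Series thermal resistances, inner to outer:
  R'_copper = ln(0.00435/0.00393)/(2πk) = 0.1015/(2π·423) = 3.820×10^-5 m·K/W
  R'_conv,out = 1/(2πr h) = 1/(2π·0.00435·22.4) = 1.633 m·K/W
ΣR = 3.820×10^-5 + 1.633 = 1.633 m·K/W
Q' = ΔT/ΣR = (85.6 °C − 27.6 °C)/1.633 = 35.5 W/m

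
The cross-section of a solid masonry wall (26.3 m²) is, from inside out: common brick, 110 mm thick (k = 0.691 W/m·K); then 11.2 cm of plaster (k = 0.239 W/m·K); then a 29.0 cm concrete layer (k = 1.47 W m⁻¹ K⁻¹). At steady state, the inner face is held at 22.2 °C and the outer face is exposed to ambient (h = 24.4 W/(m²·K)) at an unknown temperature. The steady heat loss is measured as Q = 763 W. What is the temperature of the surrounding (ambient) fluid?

Series resistances:
  R_common brick = L/(kA) = 0.110/(0.691·26.3) = 0.006053 K/W
  R_plaster = L/(kA) = 0.112/(0.239·26.3) = 0.01782 K/W
  R_concrete = L/(kA) = 0.290/(1.47·26.3) = 0.007501 K/W
  R_conv,out = 1/(hA) = 1/(24.4·26.3) = 0.001558 K/W
ΣR = 0.03293 K/W
ΔT = Q·ΣR = 763 × 0.03293 = 25.13 K
Heat flows outward, so T_out = T_in − ΔT = 22.2 − 25.13 = -2.93 °C

T_out = -2.93 °C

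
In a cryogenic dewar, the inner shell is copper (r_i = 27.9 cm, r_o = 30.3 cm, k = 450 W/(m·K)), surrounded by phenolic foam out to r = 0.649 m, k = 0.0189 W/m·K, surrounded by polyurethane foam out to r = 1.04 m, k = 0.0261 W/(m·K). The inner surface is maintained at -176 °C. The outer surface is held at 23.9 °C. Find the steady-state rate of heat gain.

Q = 21.8 W

Series thermal resistances, inner to outer:
  R_copper = (1/0.279 − 1/0.303)/(4πk) = 0.2839/(4π·450) = 5.020×10^-5 K/W
  R_phenolic foam = (1/0.303 − 1/0.649)/(4πk) = 1.759/(4π·0.0189) = 7.408 K/W
  R_polyurethane foam = (1/0.649 − 1/1.04)/(4πk) = 0.5793/(4π·0.0261) = 1.766 K/W
ΣR = 5.020×10^-5 + 7.408 + 1.766 = 9.174 K/W
Q = ΔT/ΣR = (-176 °C − 23.9 °C)/9.174 = -21.8 W
(Negative Q ⇒ heat flows inward; heat gain = 21.8 W.)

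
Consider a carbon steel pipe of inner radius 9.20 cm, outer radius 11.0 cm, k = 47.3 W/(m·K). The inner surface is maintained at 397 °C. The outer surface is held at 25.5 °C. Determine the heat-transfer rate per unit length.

Q' = 618 kW/m

Q' = 2πk·ΔT/ln(r₂/r₁) = 2π × 47.3 × 371.5 / ln(0.110/0.0920) = 6.18×10^5 W/m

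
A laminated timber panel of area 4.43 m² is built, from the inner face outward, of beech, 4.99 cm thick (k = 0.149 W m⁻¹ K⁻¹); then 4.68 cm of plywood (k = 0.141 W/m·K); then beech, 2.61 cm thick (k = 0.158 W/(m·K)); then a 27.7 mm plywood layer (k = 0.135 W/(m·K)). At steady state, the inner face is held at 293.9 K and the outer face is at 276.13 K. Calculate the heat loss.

Q = 75.9 W

Treat each layer as a resistance in series:
  R_beech = L/(kA) = 0.0499/(0.149·4.43) = 0.07560 K/W
  R_plywood = L/(kA) = 0.0468/(0.141·4.43) = 0.07492 K/W
  R_beech = L/(kA) = 0.0261/(0.158·4.43) = 0.03729 K/W
  R_plywood = L/(kA) = 0.0277/(0.135·4.43) = 0.04632 K/W
ΣR = 0.07560 + 0.07492 + 0.03729 + 0.04632 = 0.2341 K/W
Q = ΔT/ΣR = (293.9 K − 276.13 K)/0.2341 = 75.9 W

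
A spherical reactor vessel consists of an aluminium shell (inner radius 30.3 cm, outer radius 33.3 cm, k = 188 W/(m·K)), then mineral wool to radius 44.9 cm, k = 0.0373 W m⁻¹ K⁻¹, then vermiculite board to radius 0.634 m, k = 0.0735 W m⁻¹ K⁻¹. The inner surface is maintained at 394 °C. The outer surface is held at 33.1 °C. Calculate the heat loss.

Treat each layer as a resistance in series:
  R_aluminium = (1/0.303 − 1/0.333)/(4πk) = 0.2973/(4π·188) = 1.259×10^-4 K/W
  R_mineral wool = (1/0.333 − 1/0.449)/(4πk) = 0.7758/(4π·0.0373) = 1.655 K/W
  R_vermiculite board = (1/0.449 − 1/0.634)/(4πk) = 0.6499/(4π·0.0735) = 0.7036 K/W
ΣR = 1.259×10^-4 + 1.655 + 0.7036 = 2.359 K/W
Q = ΔT/ΣR = (394 °C − 33.1 °C)/2.359 = 153 W

Q = 153 W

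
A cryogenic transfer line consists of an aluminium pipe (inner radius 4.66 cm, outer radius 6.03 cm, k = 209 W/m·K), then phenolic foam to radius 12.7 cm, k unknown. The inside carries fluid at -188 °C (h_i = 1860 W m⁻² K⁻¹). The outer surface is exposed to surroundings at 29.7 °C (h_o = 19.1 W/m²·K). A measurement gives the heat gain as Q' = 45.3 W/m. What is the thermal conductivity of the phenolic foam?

k = 0.0250 W/m·K

ΣR = ΔT/Q' = |-188 − 29.7|/45.3 = 4.806 m·K/W
Known resistances:
  R'_conv,in = 1/(2πr h) = 1/(2π·0.0466·1860) = 0.001836 m·K/W
  R'_aluminium = ln(0.0603/0.0466)/(2πk) = 0.2577/(2π·209) = 1.963×10^-4 m·K/W
  R'_conv,out = 1/(2πr h) = 1/(2π·0.127·19.1) = 0.06561 m·K/W
R_phenolic foam = ΣR − ΣR_known = 4.806 − 0.06764 = 4.738 m·K/W
ln(r₂/r₁)/(2πk) = 4.738 ⇒ k = 0.7449/(2π·4.738) = 0.0250 W/m·K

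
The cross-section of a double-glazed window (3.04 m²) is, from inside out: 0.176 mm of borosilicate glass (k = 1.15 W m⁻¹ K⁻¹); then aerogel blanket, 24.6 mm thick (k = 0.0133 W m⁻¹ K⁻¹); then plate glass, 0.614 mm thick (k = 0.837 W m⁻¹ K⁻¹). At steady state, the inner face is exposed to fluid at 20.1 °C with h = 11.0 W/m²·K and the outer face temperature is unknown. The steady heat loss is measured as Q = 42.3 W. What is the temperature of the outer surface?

T_out = -6.91 °C

Sum the resistances:
  R_conv,in = 1/(hA) = 1/(11.0·3.04) = 0.02990 K/W
  R_borosilicate glass = L/(kA) = 1.76×10^-4/(1.15·3.04) = 5.034×10^-5 K/W
  R_aerogel blanket = L/(kA) = 0.0246/(0.0133·3.04) = 0.6084 K/W
  R_plate glass = L/(kA) = 6.14×10^-4/(0.837·3.04) = 2.413×10^-4 K/W
ΣR = 0.6386 K/W
ΔT = Q·ΣR = 42.3 × 0.6386 = 27.01 K
Heat flows outward, so T_out = T_in − ΔT = 20.1 − 27.01 = -6.91 °C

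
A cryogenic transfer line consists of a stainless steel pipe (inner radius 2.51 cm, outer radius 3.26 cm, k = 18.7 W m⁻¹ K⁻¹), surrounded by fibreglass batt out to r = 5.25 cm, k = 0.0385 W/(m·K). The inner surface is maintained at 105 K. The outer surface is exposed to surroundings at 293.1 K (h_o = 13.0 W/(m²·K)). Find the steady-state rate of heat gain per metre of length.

Treat each layer as a resistance in series:
  R'_stainless steel = ln(0.0326/0.0251)/(2πk) = 0.2614/(2π·18.7) = 0.002225 m·K/W
  R'_fibreglass batt = ln(0.0525/0.0326)/(2πk) = 0.4765/(2π·0.0385) = 1.970 m·K/W
  R'_conv,out = 1/(2πr h) = 1/(2π·0.0525·13.0) = 0.2332 m·K/W
ΣR = 0.002225 + 1.970 + 0.2332 = 2.205 m·K/W
Q' = ΔT/ΣR = (105 K − 293.1 K)/2.205 = -85.3 W/m
(Negative Q' ⇒ heat flows inward; heat gain = 85.3 W/m.)

Q' = 85.3 W/m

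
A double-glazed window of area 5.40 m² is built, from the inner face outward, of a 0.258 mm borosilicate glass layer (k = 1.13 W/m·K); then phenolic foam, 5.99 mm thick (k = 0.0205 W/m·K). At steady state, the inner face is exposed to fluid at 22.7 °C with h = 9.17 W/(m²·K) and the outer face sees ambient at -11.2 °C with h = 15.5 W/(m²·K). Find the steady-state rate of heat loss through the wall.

Resistance network (inner→outer):
  R_conv,in = 1/(hA) = 1/(9.17·5.40) = 0.02019 K/W
  R_borosilicate glass = L/(kA) = 2.58×10^-4/(1.13·5.40) = 4.228×10^-5 K/W
  R_phenolic foam = L/(kA) = 0.00599/(0.0205·5.40) = 0.05411 K/W
  R_conv,out = 1/(hA) = 1/(15.5·5.40) = 0.01195 K/W
ΣR = 0.02019 + 4.228×10^-5 + 0.05411 + 0.01195 = 0.08629 K/W
Q = ΔT/ΣR = (22.7 °C − -11.2 °C)/0.08629 = 393 W

Q = 393 W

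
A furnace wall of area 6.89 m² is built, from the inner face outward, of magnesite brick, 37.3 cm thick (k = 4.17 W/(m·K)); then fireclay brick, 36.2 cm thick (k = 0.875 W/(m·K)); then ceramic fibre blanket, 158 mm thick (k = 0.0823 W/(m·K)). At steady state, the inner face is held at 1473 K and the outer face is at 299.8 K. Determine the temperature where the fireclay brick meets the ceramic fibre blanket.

Resistance network (inner→outer):
  R_magnesite brick = L/(kA) = 0.373/(4.17·6.89) = 0.01298 K/W
  R_fireclay brick = L/(kA) = 0.362/(0.875·6.89) = 0.06005 K/W
  R_ceramic fibre blanket = L/(kA) = 0.158/(0.0823·6.89) = 0.2786 K/W
ΣR = 0.01298 + 0.06005 + 0.2786 = 0.3516 K/W
Q = ΔT/ΣR = (1473 K − 299.8 K)/0.3516 = 3337 W
From the inner boundary to the fireclay brick/ceramic fibre blanket interface, ΣR_partial = 0.07303 K/W.
T_interface = T_in − Q·ΣR_partial = 1473 K − (3337)(0.07303) = 1229 K

T = 1229 K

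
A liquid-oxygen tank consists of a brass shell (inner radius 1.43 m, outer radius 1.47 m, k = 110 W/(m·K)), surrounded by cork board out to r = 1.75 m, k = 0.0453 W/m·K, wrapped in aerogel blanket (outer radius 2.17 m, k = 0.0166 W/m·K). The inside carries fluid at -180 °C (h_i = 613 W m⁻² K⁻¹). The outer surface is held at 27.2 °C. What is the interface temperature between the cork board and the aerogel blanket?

Treat each layer as a resistance in series:
  R_conv,in = 1/(4πr²h) = 1/(4π·1.43²·613) = 6.348×10^-5 K/W
  R_brass = (1/1.43 − 1/1.47)/(4πk) = 0.01903/(4π·110) = 1.377×10^-5 K/W
  R_cork board = (1/1.47 − 1/1.75)/(4πk) = 0.1088/(4π·0.0453) = 0.1912 K/W
  R_aerogel blanket = (1/1.75 − 1/2.17)/(4πk) = 0.1106/(4π·0.0166) = 0.5302 K/W
ΣR = 6.348×10^-5 + 1.377×10^-5 + 0.1912 + 0.5302 = 0.7215 K/W
Q = ΔT/ΣR = (-180 °C − 27.2 °C)/0.7215 = -287.2 W
From the inner boundary to the cork board/aerogel blanket interface, ΣR_partial = 0.1913 K/W.
T_interface = T_in − Q·ΣR_partial = -180 °C − (-287.2)(0.1913) = -125 °C

T = -125 °C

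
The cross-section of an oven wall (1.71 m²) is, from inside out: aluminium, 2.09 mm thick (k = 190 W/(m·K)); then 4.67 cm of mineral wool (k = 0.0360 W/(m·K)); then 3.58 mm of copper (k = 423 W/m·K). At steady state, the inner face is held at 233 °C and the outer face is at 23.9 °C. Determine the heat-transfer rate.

Resistance network (inner→outer):
  R_aluminium = L/(kA) = 0.00209/(190·1.71) = 6.433×10^-6 K/W
  R_mineral wool = L/(kA) = 0.0467/(0.0360·1.71) = 0.7586 K/W
  R_copper = L/(kA) = 0.00358/(423·1.71) = 4.949×10^-6 K/W
ΣR = 6.433×10^-6 + 0.7586 + 4.949×10^-6 = 0.7586 K/W
Q = ΔT/ΣR = (233 °C − 23.9 °C)/0.7586 = 276 W

Q = 276 W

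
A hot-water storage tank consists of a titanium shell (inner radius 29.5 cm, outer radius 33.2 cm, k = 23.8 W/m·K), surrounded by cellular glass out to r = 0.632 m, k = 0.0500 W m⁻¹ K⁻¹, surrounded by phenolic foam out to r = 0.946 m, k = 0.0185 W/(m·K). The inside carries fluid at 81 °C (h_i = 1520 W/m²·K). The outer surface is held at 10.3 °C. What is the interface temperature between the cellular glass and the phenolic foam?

T = 45.5 °C

Treat each layer as a resistance in series:
  R_conv,in = 1/(4πr²h) = 1/(4π·0.295²·1520) = 6.016×10^-4 K/W
  R_titanium = (1/0.295 − 1/0.332)/(4πk) = 0.3778/(4π·23.8) = 0.001263 K/W
  R_cellular glass = (1/0.332 − 1/0.632)/(4πk) = 1.430/(4π·0.0500) = 2.276 K/W
  R_phenolic foam = (1/0.632 − 1/0.946)/(4πk) = 0.5252/(4π·0.0185) = 2.259 K/W
ΣR = 6.016×10^-4 + 0.001263 + 2.276 + 2.259 = 4.537 K/W
Q = ΔT/ΣR = (81 °C − 10.3 °C)/4.537 = 15.58 W
From the inner boundary to the cellular glass/phenolic foam interface, ΣR_partial = 2.278 K/W.
T_interface = T_in − Q·ΣR_partial = 81 °C − (15.58)(2.278) = 45.5 °C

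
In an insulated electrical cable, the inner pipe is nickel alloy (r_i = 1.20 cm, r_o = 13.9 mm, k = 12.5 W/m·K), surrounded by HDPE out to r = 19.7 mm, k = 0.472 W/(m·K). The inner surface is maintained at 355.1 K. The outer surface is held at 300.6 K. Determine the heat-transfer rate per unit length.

Q' = 456 W/m

Resistance network (inner→outer):
  R'_nickel alloy = ln(0.0139/0.0120)/(2πk) = 0.1470/(2π·12.5) = 0.001871 m·K/W
  R'_HDPE = ln(0.0197/0.0139)/(2πk) = 0.3487/(2π·0.472) = 0.1176 m·K/W
ΣR = 0.001871 + 0.1176 = 0.1195 m·K/W
Q' = ΔT/ΣR = (355.1 K − 300.6 K)/0.1195 = 456 W/m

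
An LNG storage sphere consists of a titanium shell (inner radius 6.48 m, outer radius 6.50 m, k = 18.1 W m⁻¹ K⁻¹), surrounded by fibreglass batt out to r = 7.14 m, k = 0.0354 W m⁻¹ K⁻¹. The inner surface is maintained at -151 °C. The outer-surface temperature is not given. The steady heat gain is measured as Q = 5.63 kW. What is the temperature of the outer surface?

Series resistances:
  R_titanium = (1/6.48 − 1/6.50)/(4πk) = 4.748×10^-4/(4π·18.1) = 2.088×10^-6 K/W
  R_fibreglass batt = (1/6.50 − 1/7.14)/(4πk) = 0.01379/(4π·0.0354) = 0.03100 K/W
ΣR = 0.03100 K/W
ΔT = Q·ΣR = 5630 × 0.03100 = 174.5 K
Heat flows inward, so T_out = T_in + ΔT = -151 + 174.5 = 23.5 °C

T_out = 23.5 °C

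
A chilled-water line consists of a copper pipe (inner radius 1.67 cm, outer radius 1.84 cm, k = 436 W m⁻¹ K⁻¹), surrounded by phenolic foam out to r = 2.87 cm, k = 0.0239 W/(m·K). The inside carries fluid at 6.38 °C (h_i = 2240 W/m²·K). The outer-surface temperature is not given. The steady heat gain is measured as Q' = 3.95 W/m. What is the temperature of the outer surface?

T_out = 18.1 °C

Sum the resistances:
  R'_conv,in = 1/(2πr h) = 1/(2π·0.0167·2240) = 0.004255 m·K/W
  R'_copper = ln(0.0184/0.0167)/(2πk) = 0.09694/(2π·436) = 3.539×10^-5 m·K/W
  R'_phenolic foam = ln(0.0287/0.0184)/(2πk) = 0.4445/(2π·0.0239) = 2.960 m·K/W
ΣR = 2.965 m·K/W
ΔT = Q'·ΣR = 3.95 × 2.965 = 11.71 K
Heat flows inward, so T_out = T_in + ΔT = 6.38 + 11.71 = 18.1 °C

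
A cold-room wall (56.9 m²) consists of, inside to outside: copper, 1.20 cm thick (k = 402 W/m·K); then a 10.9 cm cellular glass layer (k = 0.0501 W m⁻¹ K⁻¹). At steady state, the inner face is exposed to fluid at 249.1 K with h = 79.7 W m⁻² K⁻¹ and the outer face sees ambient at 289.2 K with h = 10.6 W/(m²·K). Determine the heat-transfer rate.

Q = 1000 W

Series thermal resistances, inner to outer:
  R_conv,in = 1/(hA) = 1/(79.7·56.9) = 2.205×10^-4 K/W
  R_copper = L/(kA) = 0.0120/(402·56.9) = 5.246×10^-7 K/W
  R_cellular glass = L/(kA) = 0.109/(0.0501·56.9) = 0.03824 K/W
  R_conv,out = 1/(hA) = 1/(10.6·56.9) = 0.001658 K/W
ΣR = 2.205×10^-4 + 5.246×10^-7 + 0.03824 + 0.001658 = 0.04012 K/W
Q = ΔT/ΣR = (249.1 K − 289.2 K)/0.04012 = -1000 W
(Negative Q ⇒ heat flows inward; heat gain = 1000 W.)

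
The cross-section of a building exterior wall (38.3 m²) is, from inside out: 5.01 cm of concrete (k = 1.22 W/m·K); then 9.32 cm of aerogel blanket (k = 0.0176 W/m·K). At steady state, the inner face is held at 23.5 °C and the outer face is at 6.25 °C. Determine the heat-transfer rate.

Resistance network (inner→outer):
  R_concrete = L/(kA) = 0.0501/(1.22·38.3) = 0.001072 K/W
  R_aerogel blanket = L/(kA) = 0.0932/(0.0176·38.3) = 0.1383 K/W
ΣR = 0.001072 + 0.1383 = 0.1394 K/W
Q = ΔT/ΣR = (23.5 °C − 6.25 °C)/0.1394 = 124 W

Q = 124 W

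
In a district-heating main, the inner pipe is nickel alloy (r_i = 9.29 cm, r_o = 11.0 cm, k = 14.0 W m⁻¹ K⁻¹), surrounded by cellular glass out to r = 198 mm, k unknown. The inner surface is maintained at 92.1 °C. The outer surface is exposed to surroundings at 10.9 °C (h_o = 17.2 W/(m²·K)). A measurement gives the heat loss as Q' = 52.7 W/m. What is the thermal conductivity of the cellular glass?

ΣR = ΔT/Q' = |92.1 − 10.9|/52.7 = 1.541 m·K/W
Known resistances:
  R'_nickel alloy = ln(0.110/0.0929)/(2πk) = 0.1690/(2π·14.0) = 0.001921 m·K/W
  R'_conv,out = 1/(2πr h) = 1/(2π·0.198·17.2) = 0.04673 m·K/W
R_cellular glass = ΣR − ΣR_known = 1.541 − 0.04865 = 1.492 m·K/W
ln(r₂/r₁)/(2πk) = 1.492 ⇒ k = 0.5878/(2π·1.492) = 0.0627 W/m·K

k = 0.0627 W/m·K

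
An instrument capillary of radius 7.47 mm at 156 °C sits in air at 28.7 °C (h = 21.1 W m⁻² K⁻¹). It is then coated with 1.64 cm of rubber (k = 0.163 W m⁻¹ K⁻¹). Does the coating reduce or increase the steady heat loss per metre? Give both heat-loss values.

Critical radius for a cylinder: r_cr = k/h = 0.00773 m = 0.773 cm.
Outer radius after coating: r₂ = 0.00747 + 0.0164 = 0.02387 m.
r₁ < r_cr < r₂: heat loss rises to a maximum at r_cr then falls. Whether the coating helps depends on whether Q(r₂) has dropped back below Q(r₁).
Bare: R = 1/(2πr₁h) = 1.010 m·K/W; Q = 127.3/1.010 = 126 W/m.
Coated: R = R_cond + R_conv = 1.450 m·K/W; Q = 127.3/1.450 = 87.8 W/m.

reduces: 126 → 87.8 W/m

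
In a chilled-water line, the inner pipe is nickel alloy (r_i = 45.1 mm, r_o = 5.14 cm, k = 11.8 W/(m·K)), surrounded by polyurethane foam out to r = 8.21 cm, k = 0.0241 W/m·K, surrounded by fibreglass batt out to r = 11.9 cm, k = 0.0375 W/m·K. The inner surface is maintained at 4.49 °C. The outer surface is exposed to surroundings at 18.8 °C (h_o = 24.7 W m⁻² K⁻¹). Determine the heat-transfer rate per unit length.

Q' = 3.03 W/m

Treat each layer as a resistance in series:
  R'_nickel alloy = ln(0.0514/0.0451)/(2πk) = 0.1308/(2π·11.8) = 0.001764 m·K/W
  R'_polyurethane foam = ln(0.0821/0.0514)/(2πk) = 0.4683/(2π·0.0241) = 3.093 m·K/W
  R'_fibreglass batt = ln(0.119/0.0821)/(2πk) = 0.3712/(2π·0.0375) = 1.575 m·K/W
  R'_conv,out = 1/(2πr h) = 1/(2π·0.119·24.7) = 0.05415 m·K/W
ΣR = 0.001764 + 3.093 + 1.575 + 0.05415 = 4.724 m·K/W
Q' = ΔT/ΣR = (4.49 °C − 18.8 °C)/4.724 = -3.03 W/m
(Negative Q' ⇒ heat flows inward; heat gain = 3.03 W/m.)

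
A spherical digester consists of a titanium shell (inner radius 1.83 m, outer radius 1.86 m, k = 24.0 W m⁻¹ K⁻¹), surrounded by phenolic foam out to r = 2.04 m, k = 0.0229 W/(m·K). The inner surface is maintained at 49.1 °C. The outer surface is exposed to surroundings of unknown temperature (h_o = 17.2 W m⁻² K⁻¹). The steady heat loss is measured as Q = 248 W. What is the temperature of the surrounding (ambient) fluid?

T_out = 7.93 °C

Series resistances:
  R_titanium = (1/1.83 − 1/1.86)/(4πk) = 0.008814/(4π·24.0) = 2.922×10^-5 K/W
  R_phenolic foam = (1/1.86 − 1/2.04)/(4πk) = 0.04744/(4π·0.0229) = 0.1648 K/W
  R_conv,out = 1/(4πr²h) = 1/(4π·2.04²·17.2) = 0.001112 K/W
ΣR = 0.1660 K/W
ΔT = Q·ΣR = 248 × 0.1660 = 41.17 K
Heat flows outward, so T_out = T_in − ΔT = 49.1 − 41.17 = 7.93 °C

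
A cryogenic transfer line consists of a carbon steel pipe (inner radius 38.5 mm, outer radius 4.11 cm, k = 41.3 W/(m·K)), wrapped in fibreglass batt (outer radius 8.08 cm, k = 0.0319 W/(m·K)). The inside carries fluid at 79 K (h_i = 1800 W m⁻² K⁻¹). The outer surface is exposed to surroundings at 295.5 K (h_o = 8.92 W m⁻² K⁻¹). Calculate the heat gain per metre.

Resistance network (inner→outer):
  R'_conv,in = 1/(2πr h) = 1/(2π·0.0385·1800) = 0.002297 m·K/W
  R'_carbon steel = ln(0.0411/0.0385)/(2πk) = 0.06535/(2π·41.3) = 2.518×10^-4 m·K/W
  R'_fibreglass batt = ln(0.0808/0.0411)/(2πk) = 0.6760/(2π·0.0319) = 3.373 m·K/W
  R'_conv,out = 1/(2πr h) = 1/(2π·0.0808·8.92) = 0.2208 m·K/W
ΣR = 0.002297 + 2.518×10^-4 + 3.373 + 0.2208 = 3.596 m·K/W
Q' = ΔT/ΣR = (79 K − 295.5 K)/3.596 = -60.2 W/m
(Negative Q' ⇒ heat flows inward; heat gain = 60.2 W/m.)

Q' = 60.2 W/m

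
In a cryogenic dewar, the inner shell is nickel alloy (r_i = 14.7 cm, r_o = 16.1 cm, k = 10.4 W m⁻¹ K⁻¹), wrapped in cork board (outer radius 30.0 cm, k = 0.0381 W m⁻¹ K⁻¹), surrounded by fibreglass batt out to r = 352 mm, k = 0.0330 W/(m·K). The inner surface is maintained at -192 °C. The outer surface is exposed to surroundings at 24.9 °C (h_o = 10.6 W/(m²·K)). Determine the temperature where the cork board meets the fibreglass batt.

T = -12.4 °C

Treat each layer as a resistance in series:
  R_nickel alloy = (1/0.147 − 1/0.161)/(4πk) = 0.5915/(4π·10.4) = 0.004526 K/W
  R_cork board = (1/0.161 − 1/0.300)/(4πk) = 2.878/(4π·0.0381) = 6.011 K/W
  R_fibreglass batt = (1/0.300 − 1/0.352)/(4πk) = 0.4924/(4π·0.0330) = 1.187 K/W
  R_conv,out = 1/(4πr²h) = 1/(4π·0.352²·10.6) = 0.06059 K/W
ΣR = 0.004526 + 6.011 + 1.187 + 0.06059 = 7.263 K/W
Q = ΔT/ΣR = (-192 °C − 24.9 °C)/7.263 = -29.86 W
From the inner boundary to the cork board/fibreglass batt interface, ΣR_partial = 6.016 K/W.
T_interface = T_in − Q·ΣR_partial = -192 °C − (-29.86)(6.016) = -12.4 °C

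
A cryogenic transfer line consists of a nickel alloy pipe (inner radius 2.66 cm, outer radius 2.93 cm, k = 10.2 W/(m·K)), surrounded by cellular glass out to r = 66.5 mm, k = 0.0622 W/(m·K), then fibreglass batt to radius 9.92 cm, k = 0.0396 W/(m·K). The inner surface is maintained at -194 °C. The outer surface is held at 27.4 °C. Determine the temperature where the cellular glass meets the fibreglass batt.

T = -68.6 °C

Series thermal resistances, inner to outer:
  R'_nickel alloy = ln(0.0293/0.0266)/(2πk) = 0.09668/(2π·10.2) = 0.001508 m·K/W
  R'_cellular glass = ln(0.0665/0.0293)/(2πk) = 0.8196/(2π·0.0622) = 2.097 m·K/W
  R'_fibreglass batt = ln(0.0992/0.0665)/(2πk) = 0.3999/(2π·0.0396) = 1.607 m·K/W
ΣR = 0.001508 + 2.097 + 1.607 = 3.706 m·K/W
Q' = ΔT/ΣR = (-194 °C − 27.4 °C)/3.706 = -59.74 W/m
From the inner boundary to the cellular glass/fibreglass batt interface, ΣR_partial = 2.099 m·K/W.
T_interface = T_in − Q'·ΣR_partial = -194 °C − (-59.74)(2.099) = -68.6 °C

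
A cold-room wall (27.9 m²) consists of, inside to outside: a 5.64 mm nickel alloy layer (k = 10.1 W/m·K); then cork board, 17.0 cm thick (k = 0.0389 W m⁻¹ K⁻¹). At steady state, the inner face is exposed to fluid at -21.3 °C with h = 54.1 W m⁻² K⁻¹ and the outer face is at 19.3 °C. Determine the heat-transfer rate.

Q = 258 W

Resistance network (inner→outer):
  R_conv,in = 1/(hA) = 1/(54.1·27.9) = 6.625×10^-4 K/W
  R_nickel alloy = L/(kA) = 0.00564/(10.1·27.9) = 2.001×10^-5 K/W
  R_cork board = L/(kA) = 0.170/(0.0389·27.9) = 0.1566 K/W
ΣR = 6.625×10^-4 + 2.001×10^-5 + 0.1566 = 0.1573 K/W
Q = ΔT/ΣR = (-21.3 °C − 19.3 °C)/0.1573 = -258 W
(Negative Q ⇒ heat flows inward; heat gain = 258 W.)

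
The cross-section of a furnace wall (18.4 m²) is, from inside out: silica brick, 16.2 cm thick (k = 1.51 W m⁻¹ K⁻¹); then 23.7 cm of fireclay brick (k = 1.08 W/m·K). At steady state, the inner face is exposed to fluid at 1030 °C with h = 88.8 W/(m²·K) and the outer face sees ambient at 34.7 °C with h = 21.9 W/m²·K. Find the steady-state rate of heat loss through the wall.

Series thermal resistances, inner to outer:
  R_conv,in = 1/(hA) = 1/(88.8·18.4) = 6.120×10^-4 K/W
  R_silica brick = L/(kA) = 0.162/(1.51·18.4) = 0.005831 K/W
  R_fireclay brick = L/(kA) = 0.237/(1.08·18.4) = 0.01193 K/W
  R_conv,out = 1/(hA) = 1/(21.9·18.4) = 0.002482 K/W
ΣR = 6.120×10^-4 + 0.005831 + 0.01193 + 0.002482 = 0.02085 K/W
Q = ΔT/ΣR = (1030 °C − 34.7 °C)/0.02085 = 47700 W

Q = 47.7 kW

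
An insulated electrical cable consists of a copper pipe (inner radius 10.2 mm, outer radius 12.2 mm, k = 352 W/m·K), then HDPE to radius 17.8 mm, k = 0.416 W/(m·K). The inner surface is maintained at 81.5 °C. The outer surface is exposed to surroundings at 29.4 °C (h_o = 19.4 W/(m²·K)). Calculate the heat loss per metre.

Q' = 86.0 W/m

Treat each layer as a resistance in series:
  R'_copper = ln(0.0122/0.0102)/(2πk) = 0.1790/(2π·352) = 8.096×10^-5 m·K/W
  R'_HDPE = ln(0.0178/0.0122)/(2πk) = 0.3778/(2π·0.416) = 0.1445 m·K/W
  R'_conv,out = 1/(2πr h) = 1/(2π·0.0178·19.4) = 0.4609 m·K/W
ΣR = 8.096×10^-5 + 0.1445 + 0.4609 = 0.6055 m·K/W
Q' = ΔT/ΣR = (81.5 °C − 29.4 °C)/0.6055 = 86.0 W/m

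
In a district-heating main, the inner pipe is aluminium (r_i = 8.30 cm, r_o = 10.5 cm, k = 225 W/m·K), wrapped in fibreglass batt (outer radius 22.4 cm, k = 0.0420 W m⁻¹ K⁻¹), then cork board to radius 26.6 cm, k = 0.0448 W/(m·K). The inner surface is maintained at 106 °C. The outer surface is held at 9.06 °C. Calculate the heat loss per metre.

Series thermal resistances, inner to outer:
  R'_aluminium = ln(0.105/0.0830)/(2πk) = 0.2351/(2π·225) = 1.663×10^-4 m·K/W
  R'_fibreglass batt = ln(0.224/0.105)/(2πk) = 0.7577/(2π·0.0420) = 2.871 m·K/W
  R'_cork board = ln(0.266/0.224)/(2πk) = 0.1719/(2π·0.0448) = 0.6105 m·K/W
ΣR = 1.663×10^-4 + 2.871 + 0.6105 = 3.482 m·K/W
Q' = ΔT/ΣR = (106 °C − 9.06 °C)/3.482 = 27.8 W/m

Q' = 27.8 W/m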